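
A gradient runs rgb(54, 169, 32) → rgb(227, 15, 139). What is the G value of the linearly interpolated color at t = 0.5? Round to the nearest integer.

G = 169 + 0.5 × (15 − 169) = 92 → 92

92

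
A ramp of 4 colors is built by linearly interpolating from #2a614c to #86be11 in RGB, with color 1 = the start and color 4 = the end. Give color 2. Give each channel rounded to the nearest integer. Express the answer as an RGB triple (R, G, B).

(73, 128, 56)

With 4 swatches and endpoints inclusive, swatch 2 sits at t = (2 − 1)/(4 − 1) = 1/3 ≈ 0.3333.
#2a614c → (42, 97, 76); #86be11 → (134, 190, 17).
R = 42 + 0.3333 × (134 − 42) = 72.664 → 73
G = 97 + 0.3333 × (190 − 97) = 127.997 → 128
B = 76 + 0.3333 × (17 − 76) = 56.335 → 56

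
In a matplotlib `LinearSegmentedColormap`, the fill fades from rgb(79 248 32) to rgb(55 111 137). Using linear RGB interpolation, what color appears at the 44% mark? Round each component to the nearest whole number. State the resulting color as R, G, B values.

44% corresponds to t = 0.44.
R = 79 + 0.44 × (55 − 79) = 79 + 0.44 × -24 = 68.44 → 68
G = 248 + 0.44 × (111 − 248) = 248 + 0.44 × -137 = 187.72 → 188
B = 32 + 0.44 × (137 − 32) = 32 + 0.44 × 105 = 78.2 → 78

(68, 188, 78)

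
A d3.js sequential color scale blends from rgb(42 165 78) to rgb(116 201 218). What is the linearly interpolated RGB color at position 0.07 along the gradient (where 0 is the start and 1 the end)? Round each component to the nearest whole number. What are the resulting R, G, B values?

(47, 168, 88)

R = 42 + 0.07 × (116 − 42) = 42 + 0.07 × 74 = 47.18 → 47
G = 165 + 0.07 × (201 − 165) = 165 + 0.07 × 36 = 167.52 → 168
B = 78 + 0.07 × (218 − 78) = 78 + 0.07 × 140 = 87.8 → 88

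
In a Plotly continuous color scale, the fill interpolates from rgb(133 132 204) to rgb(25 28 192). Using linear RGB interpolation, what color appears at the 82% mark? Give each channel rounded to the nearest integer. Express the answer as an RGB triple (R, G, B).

82% corresponds to t = 0.82.
R = 133 + 0.82 × (25 − 133) = 133 + 0.82 × -108 = 44.44 → 44
G = 132 + 0.82 × (28 − 132) = 132 + 0.82 × -104 = 46.72 → 47
B = 204 + 0.82 × (192 − 204) = 204 + 0.82 × -12 = 194.16 → 194
So the blended color is (44, 47, 194), about #2c2fc2.

(44, 47, 194)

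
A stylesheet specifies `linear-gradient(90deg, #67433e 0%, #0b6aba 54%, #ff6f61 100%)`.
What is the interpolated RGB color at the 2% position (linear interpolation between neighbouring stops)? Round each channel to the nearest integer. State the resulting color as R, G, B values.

(100, 68, 67)

2% lies between the 0% and 54% stops, so the local fraction is t = (2 − 0)/(54 − 0) = 2/54 ≈ 0.037.
#67433e → (103, 67, 62); #0b6aba → (11, 106, 186).
R = 103 + 0.037 × (11 − 103) = 99.596 → 100
G = 67 + 0.037 × (106 − 67) = 68.443 → 68
B = 62 + 0.037 × (186 − 62) = 66.588 → 67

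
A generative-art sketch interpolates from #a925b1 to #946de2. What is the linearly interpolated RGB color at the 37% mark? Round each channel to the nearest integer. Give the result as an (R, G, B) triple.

#a925b1 → (169, 37, 177); #946de2 → (148, 109, 226).
37% corresponds to t = 0.37.
R = 169 + 0.37 × (148 − 169) = 169 + 0.37 × -21 = 161.23 → 161
G = 37 + 0.37 × (109 − 37) = 37 + 0.37 × 72 = 63.64 → 64
B = 177 + 0.37 × (226 − 177) = 177 + 0.37 × 49 = 195.13 → 195
So the blended color is (161, 64, 195), about #a140c3.

(161, 64, 195)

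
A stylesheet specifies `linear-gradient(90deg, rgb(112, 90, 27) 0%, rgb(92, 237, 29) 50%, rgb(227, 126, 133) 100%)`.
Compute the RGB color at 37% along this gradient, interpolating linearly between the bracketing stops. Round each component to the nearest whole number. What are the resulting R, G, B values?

(97, 199, 28)

37% lies between the 0% and 50% stops, so the local fraction is t = (37 − 0)/(50 − 0) = 37/50 ≈ 0.74.
R = 112 + 0.74 × (92 − 112) = 97.2 → 97
G = 90 + 0.74 × (237 − 90) = 198.78 → 199
B = 27 + 0.74 × (29 − 27) = 28.48 → 28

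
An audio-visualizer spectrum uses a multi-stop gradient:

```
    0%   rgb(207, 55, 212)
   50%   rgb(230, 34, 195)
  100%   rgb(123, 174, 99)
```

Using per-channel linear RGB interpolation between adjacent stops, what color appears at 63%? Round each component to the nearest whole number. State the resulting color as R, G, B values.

(202, 70, 170)

63% lies between the 50% and 100% stops, so the local fraction is t = (63 − 50)/(100 − 50) = 13/50 ≈ 0.26.
R = 230 + 0.26 × (123 − 230) = 202.18 → 202
G = 34 + 0.26 × (174 − 34) = 70.4 → 70
B = 195 + 0.26 × (99 − 195) = 170.04 → 170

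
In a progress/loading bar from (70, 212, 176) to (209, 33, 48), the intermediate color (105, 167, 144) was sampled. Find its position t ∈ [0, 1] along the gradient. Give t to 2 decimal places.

Invert the lerp on the G channel (largest span, 179): t = (167 − 212) / (33 − 212) = -45/-179 = 0.2514.
Check on R: (105 − 70)/(209 − 70) = 0.2518 ✓

0.25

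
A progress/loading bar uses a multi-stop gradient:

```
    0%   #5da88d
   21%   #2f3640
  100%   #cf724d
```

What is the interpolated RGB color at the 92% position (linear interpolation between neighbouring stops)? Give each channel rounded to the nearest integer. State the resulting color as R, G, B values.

92% lies between the 21% and 100% stops, so the local fraction is t = (92 − 21)/(100 − 21) = 71/79 ≈ 0.8987.
#2f3640 → (47, 54, 64); #cf724d → (207, 114, 77).
R = 47 + 0.8987 × (207 − 47) = 190.792 → 191
G = 54 + 0.8987 × (114 − 54) = 107.922 → 108
B = 64 + 0.8987 × (77 − 64) = 75.683 → 76

(191, 108, 76)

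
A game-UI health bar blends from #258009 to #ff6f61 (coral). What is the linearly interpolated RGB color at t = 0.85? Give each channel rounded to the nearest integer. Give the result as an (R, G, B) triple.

#258009 → (37, 128, 9); #ff6f61 → (255, 111, 97).
R = 37 + 0.85 × (255 − 37) = 37 + 0.85 × 218 = 222.3 → 222
G = 128 + 0.85 × (111 − 128) = 128 + 0.85 × -17 = 113.55 → 114
B = 9 + 0.85 × (97 − 9) = 9 + 0.85 × 88 = 83.8 → 84

(222, 114, 84)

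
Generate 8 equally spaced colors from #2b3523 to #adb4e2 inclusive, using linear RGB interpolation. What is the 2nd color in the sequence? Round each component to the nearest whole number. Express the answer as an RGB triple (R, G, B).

With 8 swatches and endpoints inclusive, swatch 2 sits at t = (2 − 1)/(8 − 1) = 1/7 ≈ 0.1429.
#2b3523 → (43, 53, 35); #adb4e2 → (173, 180, 226).
R = 43 + 0.1429 × (173 − 43) = 61.577 → 62
G = 53 + 0.1429 × (180 − 53) = 71.148 → 71
B = 35 + 0.1429 × (226 − 35) = 62.294 → 62

(62, 71, 62)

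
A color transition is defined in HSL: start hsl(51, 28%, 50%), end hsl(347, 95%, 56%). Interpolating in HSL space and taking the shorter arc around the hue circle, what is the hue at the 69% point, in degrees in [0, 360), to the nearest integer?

7

Hue: 347 − 51 = 296°, but |296| > 180 so the shorter arc goes the other way: Δh = 296 − 360 = -64°.
H = 51 + 0.69 × (-64) = 6.84 → 7°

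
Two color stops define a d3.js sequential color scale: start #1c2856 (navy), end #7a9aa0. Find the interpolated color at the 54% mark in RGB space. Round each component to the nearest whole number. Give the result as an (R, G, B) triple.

#1c2856 → (28, 40, 86); #7a9aa0 → (122, 154, 160).
54% corresponds to t = 0.54.
R = 28 + 0.54 × (122 − 28) = 28 + 0.54 × 94 = 78.76 → 79
G = 40 + 0.54 × (154 − 40) = 40 + 0.54 × 114 = 101.56 → 102
B = 86 + 0.54 × (160 − 86) = 86 + 0.54 × 74 = 125.96 → 126
So the blended color is (79, 102, 126), about #4f667e.

(79, 102, 126)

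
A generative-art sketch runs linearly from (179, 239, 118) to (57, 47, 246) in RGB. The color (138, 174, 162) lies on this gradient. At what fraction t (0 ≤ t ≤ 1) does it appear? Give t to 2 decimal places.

Invert the lerp on the G channel (largest span, 192): t = (174 − 239) / (47 − 239) = -65/-192 = 0.33854.
Check on R: (138 − 179)/(57 − 179) = 0.3361 ✓

0.34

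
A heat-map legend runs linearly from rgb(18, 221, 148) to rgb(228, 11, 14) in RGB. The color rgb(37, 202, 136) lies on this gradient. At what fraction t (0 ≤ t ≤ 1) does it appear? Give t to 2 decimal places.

0.09

Invert the lerp on the R channel (largest span, 210): t = (37 − 18) / (228 − 18) = 19/210 = 0.090476.
Check on G: (202 − 221)/(11 − 221) = 0.09048 ✓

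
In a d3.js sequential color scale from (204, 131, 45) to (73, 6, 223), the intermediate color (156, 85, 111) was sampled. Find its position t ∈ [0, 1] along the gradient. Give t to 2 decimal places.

Invert the lerp on the B channel (largest span, 178): t = (111 − 45) / (223 − 45) = 66/178 = 0.37079.
Check on R: (156 − 204)/(73 − 204) = 0.3664 ✓

0.37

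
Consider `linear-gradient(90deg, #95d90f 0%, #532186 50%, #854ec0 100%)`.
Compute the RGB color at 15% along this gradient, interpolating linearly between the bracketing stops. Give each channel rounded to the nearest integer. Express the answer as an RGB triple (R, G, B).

(129, 162, 51)

15% lies between the 0% and 50% stops, so the local fraction is t = (15 − 0)/(50 − 0) = 15/50 ≈ 0.3.
#95d90f → (149, 217, 15); #532186 → (83, 33, 134).
R = 149 + 0.3 × (83 − 149) = 129.2 → 129
G = 217 + 0.3 × (33 − 217) = 161.8 → 162
B = 15 + 0.3 × (134 − 15) = 50.7 → 51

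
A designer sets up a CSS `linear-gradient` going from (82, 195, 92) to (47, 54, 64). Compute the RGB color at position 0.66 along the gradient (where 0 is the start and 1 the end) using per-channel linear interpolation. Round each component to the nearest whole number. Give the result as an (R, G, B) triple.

(59, 102, 74)

R = 82 + 0.66 × (47 − 82) = 82 + 0.66 × -35 = 58.9 → 59
G = 195 + 0.66 × (54 − 195) = 195 + 0.66 × -141 = 101.94 → 102
B = 92 + 0.66 × (64 − 92) = 92 + 0.66 × -28 = 73.52 → 74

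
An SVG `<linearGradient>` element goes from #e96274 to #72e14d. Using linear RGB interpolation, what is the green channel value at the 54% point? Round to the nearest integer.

G₁ = 98 (from #e96274), G₂ = 225 (from #72e14d).
G = 98 + 0.54 × (225 − 98) = 166.58 → 167

167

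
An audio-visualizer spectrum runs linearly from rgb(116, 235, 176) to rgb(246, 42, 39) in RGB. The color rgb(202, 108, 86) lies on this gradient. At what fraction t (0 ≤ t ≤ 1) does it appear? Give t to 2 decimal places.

Invert the lerp on the G channel (largest span, 193): t = (108 − 235) / (42 − 235) = -127/-193 = 0.65803.
Check on R: (202 − 116)/(246 − 116) = 0.6615 ✓

0.66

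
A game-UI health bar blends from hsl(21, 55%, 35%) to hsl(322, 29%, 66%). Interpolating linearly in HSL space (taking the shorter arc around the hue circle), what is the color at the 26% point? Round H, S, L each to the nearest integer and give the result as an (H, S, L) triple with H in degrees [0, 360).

Hue: 322 − 21 = 301°, but |301| > 180 so the shorter arc goes the other way: Δh = 301 − 360 = -59°.
H = 21 + 0.26 × (-59) = 5.66 → 6°
S = 55 + 0.26 × (29 − 55) = 48.24 → 48%
L = 35 + 0.26 × (66 − 35) = 43.06 → 43%

(6, 48, 43)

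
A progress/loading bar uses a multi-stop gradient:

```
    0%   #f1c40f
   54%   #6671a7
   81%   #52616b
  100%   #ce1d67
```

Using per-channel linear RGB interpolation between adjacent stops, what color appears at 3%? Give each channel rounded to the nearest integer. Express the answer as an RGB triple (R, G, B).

(233, 191, 23)

3% lies between the 0% and 54% stops, so the local fraction is t = (3 − 0)/(54 − 0) = 3/54 ≈ 0.0556.
#f1c40f → (241, 196, 15); #6671a7 → (102, 113, 167).
R = 241 + 0.0556 × (102 − 241) = 233.272 → 233
G = 196 + 0.0556 × (113 − 196) = 191.385 → 191
B = 15 + 0.0556 × (167 − 15) = 23.451 → 23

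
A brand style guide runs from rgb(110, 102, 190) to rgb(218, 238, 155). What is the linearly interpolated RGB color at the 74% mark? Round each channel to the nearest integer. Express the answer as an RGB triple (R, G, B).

(190, 203, 164)

74% corresponds to t = 0.74.
R = 110 + 0.74 × (218 − 110) = 110 + 0.74 × 108 = 189.92 → 190
G = 102 + 0.74 × (238 − 102) = 102 + 0.74 × 136 = 202.64 → 203
B = 190 + 0.74 × (155 − 190) = 190 + 0.74 × -35 = 164.1 → 164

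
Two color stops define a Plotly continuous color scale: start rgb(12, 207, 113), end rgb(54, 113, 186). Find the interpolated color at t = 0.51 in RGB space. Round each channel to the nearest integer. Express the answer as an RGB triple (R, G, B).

R = 12 + 0.51 × (54 − 12) = 12 + 0.51 × 42 = 33.42 → 33
G = 207 + 0.51 × (113 − 207) = 207 + 0.51 × -94 = 159.06 → 159
B = 113 + 0.51 × (186 − 113) = 113 + 0.51 × 73 = 150.23 → 150

(33, 159, 150)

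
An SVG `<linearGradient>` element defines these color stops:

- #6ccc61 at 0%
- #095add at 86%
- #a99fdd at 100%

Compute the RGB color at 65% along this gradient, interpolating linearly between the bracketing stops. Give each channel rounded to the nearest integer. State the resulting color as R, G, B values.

(33, 118, 191)

65% lies between the 0% and 86% stops, so the local fraction is t = (65 − 0)/(86 − 0) = 65/86 ≈ 0.7558.
#6ccc61 → (108, 204, 97); #095add → (9, 90, 221).
R = 108 + 0.7558 × (9 − 108) = 33.176 → 33
G = 204 + 0.7558 × (90 − 204) = 117.839 → 118
B = 97 + 0.7558 × (221 − 97) = 190.719 → 191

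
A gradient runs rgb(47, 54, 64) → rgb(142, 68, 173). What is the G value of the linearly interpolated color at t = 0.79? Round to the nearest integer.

65

G = 54 + 0.79 × (68 − 54) = 65.06 → 65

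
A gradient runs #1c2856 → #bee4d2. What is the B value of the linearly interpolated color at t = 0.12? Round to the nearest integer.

B₁ = 86 (from #1c2856), B₂ = 210 (from #bee4d2).
B = 86 + 0.12 × (210 − 86) = 100.88 → 101

101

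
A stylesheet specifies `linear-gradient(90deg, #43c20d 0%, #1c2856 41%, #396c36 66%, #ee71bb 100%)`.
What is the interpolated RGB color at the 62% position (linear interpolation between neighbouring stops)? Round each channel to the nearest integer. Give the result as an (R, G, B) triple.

62% lies between the 41% and 66% stops, so the local fraction is t = (62 − 41)/(66 − 41) = 21/25 ≈ 0.84.
#1c2856 → (28, 40, 86); #396c36 → (57, 108, 54).
R = 28 + 0.84 × (57 − 28) = 52.36 → 52
G = 40 + 0.84 × (108 − 40) = 97.12 → 97
B = 86 + 0.84 × (54 − 86) = 59.12 → 59

(52, 97, 59)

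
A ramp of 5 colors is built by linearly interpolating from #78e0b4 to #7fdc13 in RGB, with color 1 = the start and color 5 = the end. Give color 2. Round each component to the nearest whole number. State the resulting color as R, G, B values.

With 5 swatches and endpoints inclusive, swatch 2 sits at t = (2 − 1)/(5 − 1) = 1/4 ≈ 0.25.
#78e0b4 → (120, 224, 180); #7fdc13 → (127, 220, 19).
R = 120 + 0.25 × (127 − 120) = 121.75 → 122
G = 224 + 0.25 × (220 − 224) = 223 → 223
B = 180 + 0.25 × (19 − 180) = 139.75 → 140

(122, 223, 140)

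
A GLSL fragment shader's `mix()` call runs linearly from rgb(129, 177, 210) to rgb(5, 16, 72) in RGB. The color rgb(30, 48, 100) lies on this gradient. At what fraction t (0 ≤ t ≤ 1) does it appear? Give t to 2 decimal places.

Invert the lerp on the G channel (largest span, 161): t = (48 − 177) / (16 − 177) = -129/-161 = 0.80124.
Check on R: (30 − 129)/(5 − 129) = 0.7984 ✓

0.80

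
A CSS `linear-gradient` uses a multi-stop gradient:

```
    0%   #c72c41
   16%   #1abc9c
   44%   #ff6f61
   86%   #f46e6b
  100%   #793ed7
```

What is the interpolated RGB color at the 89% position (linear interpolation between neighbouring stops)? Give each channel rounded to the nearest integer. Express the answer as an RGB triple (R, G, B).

(218, 100, 130)

89% lies between the 86% and 100% stops, so the local fraction is t = (89 − 86)/(100 − 86) = 3/14 ≈ 0.2143.
#f46e6b → (244, 110, 107); #793ed7 → (121, 62, 215).
R = 244 + 0.2143 × (121 − 244) = 217.641 → 218
G = 110 + 0.2143 × (62 − 110) = 99.714 → 100
B = 107 + 0.2143 × (215 − 107) = 130.144 → 130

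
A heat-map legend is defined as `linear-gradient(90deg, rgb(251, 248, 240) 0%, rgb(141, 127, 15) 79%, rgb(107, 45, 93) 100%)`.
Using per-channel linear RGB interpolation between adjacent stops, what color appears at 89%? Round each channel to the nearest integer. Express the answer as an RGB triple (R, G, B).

89% lies between the 79% and 100% stops, so the local fraction is t = (89 − 79)/(100 − 79) = 10/21 ≈ 0.4762.
R = 141 + 0.4762 × (107 − 141) = 124.809 → 125
G = 127 + 0.4762 × (45 − 127) = 87.952 → 88
B = 15 + 0.4762 × (93 − 15) = 52.144 → 52

(125, 88, 52)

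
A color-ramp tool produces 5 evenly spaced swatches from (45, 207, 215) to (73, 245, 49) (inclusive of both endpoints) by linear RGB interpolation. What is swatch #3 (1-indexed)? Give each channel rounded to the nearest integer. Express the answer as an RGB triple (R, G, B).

(59, 226, 132)

With 5 swatches and endpoints inclusive, swatch 3 sits at t = (3 − 1)/(5 − 1) = 2/4 ≈ 0.5.
R = 45 + 0.5 × (73 − 45) = 59 → 59
G = 207 + 0.5 × (245 − 207) = 226 → 226
B = 215 + 0.5 × (49 − 215) = 132 → 132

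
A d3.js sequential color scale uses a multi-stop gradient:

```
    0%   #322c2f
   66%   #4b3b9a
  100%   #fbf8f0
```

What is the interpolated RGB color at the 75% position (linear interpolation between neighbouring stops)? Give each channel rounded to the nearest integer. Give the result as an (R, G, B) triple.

75% lies between the 66% and 100% stops, so the local fraction is t = (75 − 66)/(100 − 66) = 9/34 ≈ 0.2647.
#4b3b9a → (75, 59, 154); #fbf8f0 → (251, 248, 240).
R = 75 + 0.2647 × (251 − 75) = 121.587 → 122
G = 59 + 0.2647 × (248 − 59) = 109.028 → 109
B = 154 + 0.2647 × (240 − 154) = 176.764 → 177

(122, 109, 177)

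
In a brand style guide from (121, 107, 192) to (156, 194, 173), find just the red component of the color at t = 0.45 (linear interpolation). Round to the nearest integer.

R = 121 + 0.45 × (156 − 121) = 136.75 → 137

137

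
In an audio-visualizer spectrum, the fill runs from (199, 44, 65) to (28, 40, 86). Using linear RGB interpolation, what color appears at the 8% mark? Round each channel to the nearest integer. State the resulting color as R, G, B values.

8% corresponds to t = 0.08.
R = 199 + 0.08 × (28 − 199) = 199 + 0.08 × -171 = 185.32 → 185
G = 44 + 0.08 × (40 − 44) = 44 + 0.08 × -4 = 43.68 → 44
B = 65 + 0.08 × (86 − 65) = 65 + 0.08 × 21 = 66.68 → 67

(185, 44, 67)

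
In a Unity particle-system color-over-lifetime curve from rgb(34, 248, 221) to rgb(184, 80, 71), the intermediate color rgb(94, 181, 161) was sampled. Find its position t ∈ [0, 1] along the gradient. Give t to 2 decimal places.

Invert the lerp on the G channel (largest span, 168): t = (181 − 248) / (80 − 248) = -67/-168 = 0.39881.
Check on R: (94 − 34)/(184 − 34) = 0.4 ✓

0.40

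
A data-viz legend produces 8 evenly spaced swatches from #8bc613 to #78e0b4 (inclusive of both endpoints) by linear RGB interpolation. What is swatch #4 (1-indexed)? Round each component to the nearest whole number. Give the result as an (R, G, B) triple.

With 8 swatches and endpoints inclusive, swatch 4 sits at t = (4 − 1)/(8 − 1) = 3/7 ≈ 0.4286.
#8bc613 → (139, 198, 19); #78e0b4 → (120, 224, 180).
R = 139 + 0.4286 × (120 − 139) = 130.857 → 131
G = 198 + 0.4286 × (224 − 198) = 209.144 → 209
B = 19 + 0.4286 × (180 − 19) = 88.005 → 88

(131, 209, 88)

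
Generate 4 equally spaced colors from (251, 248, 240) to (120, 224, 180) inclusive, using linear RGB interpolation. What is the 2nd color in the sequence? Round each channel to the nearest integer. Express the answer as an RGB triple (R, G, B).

(207, 240, 220)

With 4 swatches and endpoints inclusive, swatch 2 sits at t = (2 − 1)/(4 − 1) = 1/3 ≈ 0.3333.
R = 251 + 0.3333 × (120 − 251) = 207.338 → 207
G = 248 + 0.3333 × (224 − 248) = 240.001 → 240
B = 240 + 0.3333 × (180 − 240) = 220.002 → 220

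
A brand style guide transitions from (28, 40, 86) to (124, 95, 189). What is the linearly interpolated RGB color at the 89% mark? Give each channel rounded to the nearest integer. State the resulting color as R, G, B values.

89% corresponds to t = 0.89.
R = 28 + 0.89 × (124 − 28) = 28 + 0.89 × 96 = 113.44 → 113
G = 40 + 0.89 × (95 − 40) = 40 + 0.89 × 55 = 88.95 → 89
B = 86 + 0.89 × (189 − 86) = 86 + 0.89 × 103 = 177.67 → 178
So the blended color is (113, 89, 178), about #7159b2.

(113, 89, 178)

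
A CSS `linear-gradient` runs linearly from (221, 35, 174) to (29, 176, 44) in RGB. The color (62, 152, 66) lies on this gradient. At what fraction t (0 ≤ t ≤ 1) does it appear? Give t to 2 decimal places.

Invert the lerp on the R channel (largest span, 192): t = (62 − 221) / (29 − 221) = -159/-192 = 0.82812.
Check on G: (152 − 35)/(176 − 35) = 0.8298 ✓

0.83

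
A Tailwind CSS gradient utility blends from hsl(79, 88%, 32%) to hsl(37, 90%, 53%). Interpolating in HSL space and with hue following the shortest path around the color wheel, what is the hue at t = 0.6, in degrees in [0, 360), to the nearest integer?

Hue arc: Δh = 37 − 79 = -42° (|Δh| ≤ 180, already the shorter path).
H = 79 + 0.6 × (-42) = 53.8 → 54°

54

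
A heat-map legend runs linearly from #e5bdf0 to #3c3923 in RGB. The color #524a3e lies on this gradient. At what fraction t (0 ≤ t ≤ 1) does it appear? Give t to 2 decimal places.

Invert the lerp on the B channel (largest span, 205): t = (62 − 240) / (35 − 240) = -178/-205 = 0.86829.
Check on R: (82 − 229)/(60 − 229) = 0.8698 ✓

0.87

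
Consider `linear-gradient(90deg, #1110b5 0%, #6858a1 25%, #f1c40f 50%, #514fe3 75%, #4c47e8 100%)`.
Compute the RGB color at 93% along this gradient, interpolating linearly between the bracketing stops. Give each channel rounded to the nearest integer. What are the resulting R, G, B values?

93% lies between the 75% and 100% stops, so the local fraction is t = (93 − 75)/(100 − 75) = 18/25 ≈ 0.72.
#514fe3 → (81, 79, 227); #4c47e8 → (76, 71, 232).
R = 81 + 0.72 × (76 − 81) = 77.4 → 77
G = 79 + 0.72 × (71 − 79) = 73.24 → 73
B = 227 + 0.72 × (232 − 227) = 230.6 → 231

(77, 73, 231)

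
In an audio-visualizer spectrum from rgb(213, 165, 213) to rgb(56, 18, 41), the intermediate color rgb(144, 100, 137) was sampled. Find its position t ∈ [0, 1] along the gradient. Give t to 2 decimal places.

Invert the lerp on the B channel (largest span, 172): t = (137 − 213) / (41 − 213) = -76/-172 = 0.44186.
Check on R: (144 − 213)/(56 − 213) = 0.4395 ✓

0.44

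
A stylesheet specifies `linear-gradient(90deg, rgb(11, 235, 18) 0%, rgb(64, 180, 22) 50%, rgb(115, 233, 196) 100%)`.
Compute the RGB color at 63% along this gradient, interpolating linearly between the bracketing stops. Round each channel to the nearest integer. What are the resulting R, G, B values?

(77, 194, 67)

63% lies between the 50% and 100% stops, so the local fraction is t = (63 − 50)/(100 − 50) = 13/50 ≈ 0.26.
R = 64 + 0.26 × (115 − 64) = 77.26 → 77
G = 180 + 0.26 × (233 − 180) = 193.78 → 194
B = 22 + 0.26 × (196 − 22) = 67.24 → 67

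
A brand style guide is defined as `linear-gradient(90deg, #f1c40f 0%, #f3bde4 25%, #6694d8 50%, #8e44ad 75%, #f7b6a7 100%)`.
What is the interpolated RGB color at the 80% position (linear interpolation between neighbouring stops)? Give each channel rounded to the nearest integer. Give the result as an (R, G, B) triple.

80% lies between the 75% and 100% stops, so the local fraction is t = (80 − 75)/(100 − 75) = 5/25 ≈ 0.2.
#8e44ad → (142, 68, 173); #f7b6a7 → (247, 182, 167).
R = 142 + 0.2 × (247 − 142) = 163 → 163
G = 68 + 0.2 × (182 − 68) = 90.8 → 91
B = 173 + 0.2 × (167 − 173) = 171.8 → 172

(163, 91, 172)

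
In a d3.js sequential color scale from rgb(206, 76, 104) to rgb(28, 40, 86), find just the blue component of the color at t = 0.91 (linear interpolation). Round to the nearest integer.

88

B = 104 + 0.91 × (86 − 104) = 87.62 → 88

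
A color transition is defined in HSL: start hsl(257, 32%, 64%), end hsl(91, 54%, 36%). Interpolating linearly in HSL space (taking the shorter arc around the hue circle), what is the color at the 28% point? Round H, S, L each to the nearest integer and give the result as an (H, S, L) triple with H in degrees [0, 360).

(211, 38, 56)

Hue arc: Δh = 91 − 257 = -166° (|Δh| ≤ 180, already the shorter path).
H = 257 + 0.28 × (-166) = 210.52 → 211°
S = 32 + 0.28 × (54 − 32) = 38.16 → 38%
L = 64 + 0.28 × (36 − 64) = 56.16 → 56%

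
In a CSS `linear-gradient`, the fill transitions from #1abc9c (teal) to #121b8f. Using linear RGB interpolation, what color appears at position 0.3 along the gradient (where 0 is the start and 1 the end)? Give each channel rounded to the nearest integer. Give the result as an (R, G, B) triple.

#1abc9c → (26, 188, 156); #121b8f → (18, 27, 143).
R = 26 + 0.3 × (18 − 26) = 26 + 0.3 × -8 = 23.6 → 24
G = 188 + 0.3 × (27 − 188) = 188 + 0.3 × -161 = 139.7 → 140
B = 156 + 0.3 × (143 − 156) = 156 + 0.3 × -13 = 152.1 → 152

(24, 140, 152)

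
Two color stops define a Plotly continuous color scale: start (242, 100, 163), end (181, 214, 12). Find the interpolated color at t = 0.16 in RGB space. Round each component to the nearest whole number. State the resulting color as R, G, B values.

(232, 118, 139)

R = 242 + 0.16 × (181 − 242) = 242 + 0.16 × -61 = 232.24 → 232
G = 100 + 0.16 × (214 − 100) = 100 + 0.16 × 114 = 118.24 → 118
B = 163 + 0.16 × (12 − 163) = 163 + 0.16 × -151 = 138.84 → 139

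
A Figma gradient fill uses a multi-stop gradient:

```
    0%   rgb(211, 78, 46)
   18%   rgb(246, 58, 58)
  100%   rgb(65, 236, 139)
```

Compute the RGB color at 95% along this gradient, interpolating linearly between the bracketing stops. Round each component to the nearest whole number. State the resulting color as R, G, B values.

(76, 225, 134)

95% lies between the 18% and 100% stops, so the local fraction is t = (95 − 18)/(100 − 18) = 77/82 ≈ 0.939.
R = 246 + 0.939 × (65 − 246) = 76.041 → 76
G = 58 + 0.939 × (236 − 58) = 225.142 → 225
B = 58 + 0.939 × (139 − 58) = 134.059 → 134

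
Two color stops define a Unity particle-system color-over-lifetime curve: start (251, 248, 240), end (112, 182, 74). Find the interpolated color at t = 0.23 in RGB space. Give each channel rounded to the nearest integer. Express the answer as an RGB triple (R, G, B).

R = 251 + 0.23 × (112 − 251) = 251 + 0.23 × -139 = 219.03 → 219
G = 248 + 0.23 × (182 − 248) = 248 + 0.23 × -66 = 232.82 → 233
B = 240 + 0.23 × (74 − 240) = 240 + 0.23 × -166 = 201.82 → 202

(219, 233, 202)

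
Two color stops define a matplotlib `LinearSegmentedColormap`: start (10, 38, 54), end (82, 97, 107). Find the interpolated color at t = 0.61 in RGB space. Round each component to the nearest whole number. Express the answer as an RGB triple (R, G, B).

R = 10 + 0.61 × (82 − 10) = 10 + 0.61 × 72 = 53.92 → 54
G = 38 + 0.61 × (97 − 38) = 38 + 0.61 × 59 = 73.99 → 74
B = 54 + 0.61 × (107 − 54) = 54 + 0.61 × 53 = 86.33 → 86
So the blended color is (54, 74, 86), about #364a56.

(54, 74, 86)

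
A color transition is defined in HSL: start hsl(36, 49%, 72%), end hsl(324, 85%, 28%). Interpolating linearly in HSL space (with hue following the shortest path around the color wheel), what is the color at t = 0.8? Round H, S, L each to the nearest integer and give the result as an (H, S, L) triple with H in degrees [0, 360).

(338, 78, 37)

Hue: 324 − 36 = 288°, but |288| > 180 so the shorter arc goes the other way: Δh = 288 − 360 = -72°.
H = 36 + 0.8 × (-72) = -21.6 → -22 → -22 mod 360 = 338°
S = 49 + 0.8 × (85 − 49) = 77.8 → 78%
L = 72 + 0.8 × (28 − 72) = 36.8 → 37%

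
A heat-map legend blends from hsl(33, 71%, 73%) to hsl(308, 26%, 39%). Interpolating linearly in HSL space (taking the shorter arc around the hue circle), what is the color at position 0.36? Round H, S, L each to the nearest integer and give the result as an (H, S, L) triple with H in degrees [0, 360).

(2, 55, 61)

Hue: 308 − 33 = 275°, but |275| > 180 so the shorter arc goes the other way: Δh = 275 − 360 = -85°.
H = 33 + 0.36 × (-85) = 2.4 → 2°
S = 71 + 0.36 × (26 − 71) = 54.8 → 55%
L = 73 + 0.36 × (39 − 73) = 60.76 → 61%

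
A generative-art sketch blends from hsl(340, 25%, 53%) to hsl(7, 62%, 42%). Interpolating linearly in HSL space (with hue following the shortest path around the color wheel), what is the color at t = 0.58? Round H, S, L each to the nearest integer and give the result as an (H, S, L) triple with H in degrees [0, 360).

Hue: 7 − 340 = -333°, but |-333| > 180 so the shorter arc goes the other way: Δh = -333 + 360 = 27°.
H = 340 + 0.58 × (27) = 355.66 → 356°
S = 25 + 0.58 × (62 − 25) = 46.46 → 46%
L = 53 + 0.58 × (42 − 53) = 46.62 → 47%

(356, 46, 47)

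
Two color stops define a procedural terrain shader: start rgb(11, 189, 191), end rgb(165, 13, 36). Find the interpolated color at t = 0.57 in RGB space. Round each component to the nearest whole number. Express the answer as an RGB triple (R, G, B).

(99, 89, 103)

R = 11 + 0.57 × (165 − 11) = 11 + 0.57 × 154 = 98.78 → 99
G = 189 + 0.57 × (13 − 189) = 189 + 0.57 × -176 = 88.68 → 89
B = 191 + 0.57 × (36 − 191) = 191 + 0.57 × -155 = 102.65 → 103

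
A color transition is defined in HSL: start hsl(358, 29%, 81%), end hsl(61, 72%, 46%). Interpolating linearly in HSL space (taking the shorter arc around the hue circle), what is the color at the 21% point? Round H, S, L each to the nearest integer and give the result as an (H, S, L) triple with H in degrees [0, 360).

(11, 38, 74)

Hue: 61 − 358 = -297°, but |-297| > 180 so the shorter arc goes the other way: Δh = -297 + 360 = 63°.
H = 358 + 0.21 × (63) = 371.23 → 371 → 371 mod 360 = 11°
S = 29 + 0.21 × (72 − 29) = 38.03 → 38%
L = 81 + 0.21 × (46 − 81) = 73.65 → 74%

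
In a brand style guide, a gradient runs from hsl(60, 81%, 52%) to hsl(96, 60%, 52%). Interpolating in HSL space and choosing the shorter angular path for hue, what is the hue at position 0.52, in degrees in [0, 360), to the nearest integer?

Hue arc: Δh = 96 − 60 = 36° (|Δh| ≤ 180, already the shorter path).
H = 60 + 0.52 × (36) = 78.72 → 79°

79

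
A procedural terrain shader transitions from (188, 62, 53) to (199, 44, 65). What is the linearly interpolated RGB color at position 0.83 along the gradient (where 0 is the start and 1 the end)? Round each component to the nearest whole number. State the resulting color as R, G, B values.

(197, 47, 63)

R = 188 + 0.83 × (199 − 188) = 188 + 0.83 × 11 = 197.13 → 197
G = 62 + 0.83 × (44 − 62) = 62 + 0.83 × -18 = 47.06 → 47
B = 53 + 0.83 × (65 − 53) = 53 + 0.83 × 12 = 62.96 → 63
So the blended color is (197, 47, 63), about #c52f3f.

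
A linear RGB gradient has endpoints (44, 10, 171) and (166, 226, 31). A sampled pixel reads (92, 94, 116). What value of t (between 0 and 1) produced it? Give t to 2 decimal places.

Invert the lerp on the G channel (largest span, 216): t = (94 − 10) / (226 − 10) = 84/216 = 0.38889.
Check on R: (92 − 44)/(166 − 44) = 0.3934 ✓

0.39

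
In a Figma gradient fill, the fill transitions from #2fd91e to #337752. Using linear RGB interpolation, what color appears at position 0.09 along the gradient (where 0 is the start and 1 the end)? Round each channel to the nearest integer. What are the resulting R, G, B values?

(47, 208, 35)

#2fd91e → (47, 217, 30); #337752 → (51, 119, 82).
R = 47 + 0.09 × (51 − 47) = 47 + 0.09 × 4 = 47.36 → 47
G = 217 + 0.09 × (119 − 217) = 217 + 0.09 × -98 = 208.18 → 208
B = 30 + 0.09 × (82 − 30) = 30 + 0.09 × 52 = 34.68 → 35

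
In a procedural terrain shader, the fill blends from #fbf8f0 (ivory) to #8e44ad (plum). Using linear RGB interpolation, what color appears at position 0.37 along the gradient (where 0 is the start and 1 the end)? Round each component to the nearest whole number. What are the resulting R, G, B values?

(211, 181, 215)

#fbf8f0 → (251, 248, 240); #8e44ad → (142, 68, 173).
R = 251 + 0.37 × (142 − 251) = 251 + 0.37 × -109 = 210.67 → 211
G = 248 + 0.37 × (68 − 248) = 248 + 0.37 × -180 = 181.4 → 181
B = 240 + 0.37 × (173 − 240) = 240 + 0.37 × -67 = 215.21 → 215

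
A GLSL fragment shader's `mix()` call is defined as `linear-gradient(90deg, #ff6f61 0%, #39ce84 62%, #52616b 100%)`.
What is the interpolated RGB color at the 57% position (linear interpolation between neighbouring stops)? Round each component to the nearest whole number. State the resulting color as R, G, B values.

57% lies between the 0% and 62% stops, so the local fraction is t = (57 − 0)/(62 − 0) = 57/62 ≈ 0.9194.
#ff6f61 → (255, 111, 97); #39ce84 → (57, 206, 132).
R = 255 + 0.9194 × (57 − 255) = 72.959 → 73
G = 111 + 0.9194 × (206 − 111) = 198.343 → 198
B = 97 + 0.9194 × (132 − 97) = 129.179 → 129

(73, 198, 129)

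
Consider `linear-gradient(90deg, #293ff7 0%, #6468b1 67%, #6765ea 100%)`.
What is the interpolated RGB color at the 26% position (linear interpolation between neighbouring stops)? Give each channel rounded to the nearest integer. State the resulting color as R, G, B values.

26% lies between the 0% and 67% stops, so the local fraction is t = (26 − 0)/(67 − 0) = 26/67 ≈ 0.3881.
#293ff7 → (41, 63, 247); #6468b1 → (100, 104, 177).
R = 41 + 0.3881 × (100 − 41) = 63.898 → 64
G = 63 + 0.3881 × (104 − 63) = 78.912 → 79
B = 247 + 0.3881 × (177 − 247) = 219.833 → 220

(64, 79, 220)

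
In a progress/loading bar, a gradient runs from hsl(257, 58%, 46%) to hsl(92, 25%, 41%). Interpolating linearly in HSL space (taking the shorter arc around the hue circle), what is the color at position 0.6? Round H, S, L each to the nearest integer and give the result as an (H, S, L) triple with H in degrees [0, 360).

Hue arc: Δh = 92 − 257 = -165° (|Δh| ≤ 180, already the shorter path).
H = 257 + 0.6 × (-165) = 158 → 158°
S = 58 + 0.6 × (25 − 58) = 38.2 → 38%
L = 46 + 0.6 × (41 − 46) = 43 → 43%

(158, 38, 43)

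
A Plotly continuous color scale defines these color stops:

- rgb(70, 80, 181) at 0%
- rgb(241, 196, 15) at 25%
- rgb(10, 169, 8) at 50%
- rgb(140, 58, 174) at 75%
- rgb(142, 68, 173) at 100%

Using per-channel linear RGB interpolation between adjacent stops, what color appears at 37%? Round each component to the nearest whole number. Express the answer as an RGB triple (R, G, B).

(130, 183, 12)

37% lies between the 25% and 50% stops, so the local fraction is t = (37 − 25)/(50 − 25) = 12/25 ≈ 0.48.
R = 241 + 0.48 × (10 − 241) = 130.12 → 130
G = 196 + 0.48 × (169 − 196) = 183.04 → 183
B = 15 + 0.48 × (8 − 15) = 11.64 → 12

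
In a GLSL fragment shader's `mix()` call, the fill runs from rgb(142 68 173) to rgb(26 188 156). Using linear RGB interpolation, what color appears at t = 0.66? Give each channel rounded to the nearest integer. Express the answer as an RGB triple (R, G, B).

(65, 147, 162)

R = 142 + 0.66 × (26 − 142) = 142 + 0.66 × -116 = 65.44 → 65
G = 68 + 0.66 × (188 − 68) = 68 + 0.66 × 120 = 147.2 → 147
B = 173 + 0.66 × (156 − 173) = 173 + 0.66 × -17 = 161.78 → 162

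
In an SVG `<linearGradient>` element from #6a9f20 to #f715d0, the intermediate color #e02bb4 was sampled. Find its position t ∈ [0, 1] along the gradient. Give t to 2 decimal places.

Invert the lerp on the B channel (largest span, 176): t = (180 − 32) / (208 − 32) = 148/176 = 0.84091.
Check on R: (224 − 106)/(247 − 106) = 0.8369 ✓

0.84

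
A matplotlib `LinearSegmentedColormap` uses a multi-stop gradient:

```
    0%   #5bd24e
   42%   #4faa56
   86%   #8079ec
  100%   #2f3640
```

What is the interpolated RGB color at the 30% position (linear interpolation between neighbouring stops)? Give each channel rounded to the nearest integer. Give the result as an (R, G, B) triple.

30% lies between the 0% and 42% stops, so the local fraction is t = (30 − 0)/(42 − 0) = 30/42 ≈ 0.7143.
#5bd24e → (91, 210, 78); #4faa56 → (79, 170, 86).
R = 91 + 0.7143 × (79 − 91) = 82.428 → 82
G = 210 + 0.7143 × (170 − 210) = 181.428 → 181
B = 78 + 0.7143 × (86 − 78) = 83.714 → 84

(82, 181, 84)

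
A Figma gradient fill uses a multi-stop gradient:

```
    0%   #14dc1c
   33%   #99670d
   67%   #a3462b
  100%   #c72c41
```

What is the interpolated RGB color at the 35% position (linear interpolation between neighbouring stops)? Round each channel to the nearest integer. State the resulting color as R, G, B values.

35% lies between the 33% and 67% stops, so the local fraction is t = (35 − 33)/(67 − 33) = 2/34 ≈ 0.0588.
#99670d → (153, 103, 13); #a3462b → (163, 70, 43).
R = 153 + 0.0588 × (163 − 153) = 153.588 → 154
G = 103 + 0.0588 × (70 − 103) = 101.06 → 101
B = 13 + 0.0588 × (43 − 13) = 14.764 → 15

(154, 101, 15)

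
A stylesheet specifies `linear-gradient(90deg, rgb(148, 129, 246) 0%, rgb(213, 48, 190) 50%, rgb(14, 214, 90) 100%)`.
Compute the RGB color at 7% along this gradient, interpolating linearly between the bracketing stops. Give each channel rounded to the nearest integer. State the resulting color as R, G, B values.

(157, 118, 238)

7% lies between the 0% and 50% stops, so the local fraction is t = (7 − 0)/(50 − 0) = 7/50 ≈ 0.14.
R = 148 + 0.14 × (213 − 148) = 157.1 → 157
G = 129 + 0.14 × (48 − 129) = 117.66 → 118
B = 246 + 0.14 × (190 − 246) = 238.16 → 238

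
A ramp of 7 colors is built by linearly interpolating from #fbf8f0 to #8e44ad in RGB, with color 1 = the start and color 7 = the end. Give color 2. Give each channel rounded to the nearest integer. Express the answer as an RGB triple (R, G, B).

With 7 swatches and endpoints inclusive, swatch 2 sits at t = (2 − 1)/(7 − 1) = 1/6 ≈ 0.1667.
#fbf8f0 → (251, 248, 240); #8e44ad → (142, 68, 173).
R = 251 + 0.1667 × (142 − 251) = 232.83 → 233
G = 248 + 0.1667 × (68 − 248) = 217.994 → 218
B = 240 + 0.1667 × (173 − 240) = 228.831 → 229

(233, 218, 229)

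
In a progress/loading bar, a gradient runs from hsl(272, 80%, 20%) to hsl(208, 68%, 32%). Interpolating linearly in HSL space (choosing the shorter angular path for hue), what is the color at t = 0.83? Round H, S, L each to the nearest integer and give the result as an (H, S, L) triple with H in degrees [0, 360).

(219, 70, 30)

Hue arc: Δh = 208 − 272 = -64° (|Δh| ≤ 180, already the shorter path).
H = 272 + 0.83 × (-64) = 218.88 → 219°
S = 80 + 0.83 × (68 − 80) = 70.04 → 70%
L = 20 + 0.83 × (32 − 20) = 29.96 → 30%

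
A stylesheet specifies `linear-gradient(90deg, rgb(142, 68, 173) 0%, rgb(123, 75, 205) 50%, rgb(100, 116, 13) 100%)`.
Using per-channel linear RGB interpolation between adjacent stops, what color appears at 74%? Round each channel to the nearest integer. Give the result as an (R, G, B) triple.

(112, 95, 113)

74% lies between the 50% and 100% stops, so the local fraction is t = (74 − 50)/(100 − 50) = 24/50 ≈ 0.48.
R = 123 + 0.48 × (100 − 123) = 111.96 → 112
G = 75 + 0.48 × (116 − 75) = 94.68 → 95
B = 205 + 0.48 × (13 − 205) = 112.84 → 113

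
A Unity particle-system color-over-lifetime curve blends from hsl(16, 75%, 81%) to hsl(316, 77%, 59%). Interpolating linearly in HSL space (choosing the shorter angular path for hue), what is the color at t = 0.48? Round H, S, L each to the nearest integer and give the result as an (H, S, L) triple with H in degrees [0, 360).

Hue: 316 − 16 = 300°, but |300| > 180 so the shorter arc goes the other way: Δh = 300 − 360 = -60°.
H = 16 + 0.48 × (-60) = -12.8 → -13 → -13 mod 360 = 347°
S = 75 + 0.48 × (77 − 75) = 75.96 → 76%
L = 81 + 0.48 × (59 − 81) = 70.44 → 70%

(347, 76, 70)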